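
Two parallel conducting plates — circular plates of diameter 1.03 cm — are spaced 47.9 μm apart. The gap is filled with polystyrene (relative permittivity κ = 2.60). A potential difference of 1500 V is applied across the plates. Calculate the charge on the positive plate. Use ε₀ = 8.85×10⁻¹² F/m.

A = π(1.03/2 cm)² = 8.33×10⁻⁵ m².
C = κε₀A/d = 2.60 × 8.85×10⁻¹² × 8.33×10⁻⁵ / 4.79×10⁻⁵ = 4.00×10⁻¹¹ F.
Q = CV = 4.00×10⁻¹¹ × 1500 = 6.00×10⁻⁸ C.

Q ≈ 60.0 nC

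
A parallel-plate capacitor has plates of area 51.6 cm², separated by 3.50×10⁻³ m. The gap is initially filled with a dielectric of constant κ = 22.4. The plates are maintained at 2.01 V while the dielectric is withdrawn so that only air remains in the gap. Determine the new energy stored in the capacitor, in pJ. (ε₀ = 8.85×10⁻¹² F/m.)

26.4 pJ

A = 51.6 cm² = 5.16×10⁻³ m².
Initially C₁ = κε₀A/d = 22.4 × 8.85×10⁻¹² × 5.16×10⁻³ / 3.50×10⁻³ = 2.92×10⁻¹⁰ F.
U₁ = 5.90×10⁻¹⁰ J.
Battery connected ⇒ V is held fixed. C₂ = 0.0446 C₁ and U = ½CV², so U₂/U₁ = C₂/C₁ = 0.0446.
U₂ = 0.0446 × 5.90×10⁻¹⁰ = 2.64×10⁻¹¹ J.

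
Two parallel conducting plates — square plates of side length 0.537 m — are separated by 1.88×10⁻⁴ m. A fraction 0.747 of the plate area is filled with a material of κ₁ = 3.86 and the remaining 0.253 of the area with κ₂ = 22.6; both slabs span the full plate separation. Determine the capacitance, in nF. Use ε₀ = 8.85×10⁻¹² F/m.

A = (0.537 m)² = 0.288 m².
Side-by-side slabs ⇒ two capacitors in parallel, each spanning the full gap.
C₁ = κ₁ε₀A₁/d = 3.86 × 8.85×10⁻¹² × 0.215 / 1.88×10⁻⁴ = 3.91×10⁻⁸ F.
C₂ = κ₂ε₀A₂/d = 22.6 × 8.85×10⁻¹² × 7.30×10⁻² / 1.88×10⁻⁴ = 7.76×10⁻⁸ F.
C = C₁ + C₂ = 1.17×10⁻⁷ F.

C ≈ 117 nF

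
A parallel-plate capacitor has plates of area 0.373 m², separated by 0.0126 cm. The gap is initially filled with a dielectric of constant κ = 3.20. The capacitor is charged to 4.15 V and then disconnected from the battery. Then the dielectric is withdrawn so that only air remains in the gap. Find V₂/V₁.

Isolated ⇒ Q is held fixed.
C₂ = 0.312 C₁ and V = Q/C, so V₂/V₁ = C₁/C₂ = 3.20.

V₂/V₁ ≈ 3.20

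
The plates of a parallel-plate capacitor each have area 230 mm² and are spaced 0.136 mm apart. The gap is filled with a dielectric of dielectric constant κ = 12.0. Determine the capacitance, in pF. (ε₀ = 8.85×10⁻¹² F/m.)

A = 230 mm² = 2.30×10⁻⁴ m².
C = κε₀A/d = 12.0 × 8.85×10⁻¹² × 2.30×10⁻⁴ / 1.36×10⁻⁴ = 1.80×10⁻¹⁰ F.

C ≈ 180 pF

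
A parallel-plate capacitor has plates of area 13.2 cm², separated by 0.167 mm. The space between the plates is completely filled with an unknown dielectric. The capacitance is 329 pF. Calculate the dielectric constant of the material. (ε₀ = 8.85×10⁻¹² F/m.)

A = 13.2 cm² = 1.32×10⁻³ m².
κ = Cd/(ε₀A) = 3.29×10⁻¹⁰ × 1.67×10⁻⁴ / (8.85×10⁻¹² × 1.32×10⁻³) = 4.70.

4.70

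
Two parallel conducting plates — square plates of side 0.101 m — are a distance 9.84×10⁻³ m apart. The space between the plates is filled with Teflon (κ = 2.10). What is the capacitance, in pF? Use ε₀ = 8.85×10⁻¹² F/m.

A = (0.101 m)² = 1.02×10⁻² m².
C = κε₀A/d = 2.10 × 8.85×10⁻¹² × 1.02×10⁻² / 9.84×10⁻³ = 1.93×10⁻¹¹ F.

19.3 pF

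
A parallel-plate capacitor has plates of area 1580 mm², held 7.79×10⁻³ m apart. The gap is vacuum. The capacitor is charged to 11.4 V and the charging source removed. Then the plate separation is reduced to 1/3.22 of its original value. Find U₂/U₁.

U₂/U₁ ≈ 0.311

Isolated ⇒ Q is held fixed.
C₂ = 3.22 C₁ and U = Q²/(2C), so U₂/U₁ = C₁/C₂ = 0.311.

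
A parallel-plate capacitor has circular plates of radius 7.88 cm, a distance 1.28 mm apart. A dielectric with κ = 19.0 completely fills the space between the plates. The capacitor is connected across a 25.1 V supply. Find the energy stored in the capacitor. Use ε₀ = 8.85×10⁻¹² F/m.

0.807 μJ

A = π(7.88 cm)² = 1.95×10⁻² m².
C = κε₀A/d = 19.0 × 8.85×10⁻¹² × 1.95×10⁻² / 1.28×10⁻³ = 2.56×10⁻⁹ F.
U = ½CV² = ½ × 2.56×10⁻⁹ × (25.1)² = 8.07×10⁻⁷ J.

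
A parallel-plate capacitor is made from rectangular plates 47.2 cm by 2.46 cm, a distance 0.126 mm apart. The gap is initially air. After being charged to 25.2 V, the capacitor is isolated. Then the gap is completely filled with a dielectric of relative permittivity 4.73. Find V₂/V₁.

0.211

Isolated ⇒ Q is held fixed.
C₂ = 4.73 C₁ and V = Q/C, so V₂/V₁ = C₁/C₂ = 0.211.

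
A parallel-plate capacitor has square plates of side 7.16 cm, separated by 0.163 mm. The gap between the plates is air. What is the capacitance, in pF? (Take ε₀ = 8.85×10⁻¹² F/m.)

278 pF

A = (7.16 cm)² = 5.13×10⁻³ m².
C = ε₀A/d = 8.85×10⁻¹² × 5.13×10⁻³ / 1.63×10⁻⁴ = 2.78×10⁻¹⁰ F.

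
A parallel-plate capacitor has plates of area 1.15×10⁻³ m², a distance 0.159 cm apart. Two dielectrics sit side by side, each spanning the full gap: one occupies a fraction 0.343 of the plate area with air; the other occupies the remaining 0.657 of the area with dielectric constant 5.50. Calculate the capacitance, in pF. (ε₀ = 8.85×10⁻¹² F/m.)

Side-by-side slabs ⇒ two capacitors in parallel, each spanning the full gap.
C₁ = κ₁ε₀A₁/d = 1.00 × 8.85×10⁻¹² × 3.94×10⁻⁴ / 1.59×10⁻³ = 2.20×10⁻¹² F.
C₂ = κ₂ε₀A₂/d = 5.50 × 8.85×10⁻¹² × 7.56×10⁻⁴ / 1.59×10⁻³ = 2.31×10⁻¹¹ F.
C = C₁ + C₂ = 2.53×10⁻¹¹ F.

C ≈ 25.3 pF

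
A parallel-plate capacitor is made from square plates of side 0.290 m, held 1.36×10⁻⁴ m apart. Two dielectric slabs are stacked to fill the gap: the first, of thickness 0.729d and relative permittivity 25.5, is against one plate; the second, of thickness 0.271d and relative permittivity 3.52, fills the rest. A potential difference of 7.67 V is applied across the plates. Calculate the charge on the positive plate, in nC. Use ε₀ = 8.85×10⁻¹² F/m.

A = (0.290 m)² = 8.41×10⁻² m².
Stacked slabs ⇒ two capacitors in series, each with the full plate area.
C₁ = κ₁ε₀A/d₁ = 25.5 × 8.85×10⁻¹² × 8.41×10⁻² / 9.91×10⁻⁵ = 1.91×10⁻⁷ F.
C₂ = κ₂ε₀A/d₂ = 3.52 × 8.85×10⁻¹² × 8.41×10⁻² / 3.69×10⁻⁵ = 7.11×10⁻⁸ F.
C = (1/C₁ + 1/C₂)⁻¹ = 5.18×10⁻⁸ F.
Q = CV = 5.18×10⁻⁸ × 7.67 = 3.98×10⁻⁷ C.

Q ≈ 398 nC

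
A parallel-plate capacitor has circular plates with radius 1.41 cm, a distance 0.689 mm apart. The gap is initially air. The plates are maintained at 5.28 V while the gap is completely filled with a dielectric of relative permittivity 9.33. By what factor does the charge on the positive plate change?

Battery connected ⇒ V is held fixed.
C₂ = 9.33 C₁ and Q = CV, so Q₂/Q₁ = C₂/C₁ = 9.33.

Q₂/Q₁ ≈ 9.33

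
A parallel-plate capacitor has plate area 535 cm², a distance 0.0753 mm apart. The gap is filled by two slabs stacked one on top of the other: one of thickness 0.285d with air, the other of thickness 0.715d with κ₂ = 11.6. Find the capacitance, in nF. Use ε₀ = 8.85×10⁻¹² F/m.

C ≈ 18.1 nF

A = 535 cm² = 5.35×10⁻² m².
Stacked slabs ⇒ two capacitors in series, each with the full plate area.
C₁ = κ₁ε₀A/d₁ = 1.00 × 8.85×10⁻¹² × 5.35×10⁻² / 2.15×10⁻⁵ = 2.21×10⁻⁸ F.
C₂ = κ₂ε₀A/d₂ = 11.6 × 8.85×10⁻¹² × 5.35×10⁻² / 5.38×10⁻⁵ = 1.02×10⁻⁷ F.
C = (1/C₁ + 1/C₂)⁻¹ = 1.81×10⁻⁸ F.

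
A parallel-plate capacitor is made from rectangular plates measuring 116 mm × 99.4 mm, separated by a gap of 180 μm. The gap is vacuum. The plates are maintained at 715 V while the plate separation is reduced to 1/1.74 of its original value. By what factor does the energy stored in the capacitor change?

1.74

Battery connected ⇒ V is held fixed.
C₂ = 1.74 C₁ and U = ½CV², so U₂/U₁ = C₂/C₁ = 1.74.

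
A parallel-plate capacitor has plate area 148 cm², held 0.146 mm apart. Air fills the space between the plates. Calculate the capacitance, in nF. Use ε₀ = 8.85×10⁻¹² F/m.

0.897 nF

A = 148 cm² = 1.48×10⁻² m².
C = ε₀A/d = 8.85×10⁻¹² × 1.48×10⁻² / 1.46×10⁻⁴ = 8.97×10⁻¹⁰ F.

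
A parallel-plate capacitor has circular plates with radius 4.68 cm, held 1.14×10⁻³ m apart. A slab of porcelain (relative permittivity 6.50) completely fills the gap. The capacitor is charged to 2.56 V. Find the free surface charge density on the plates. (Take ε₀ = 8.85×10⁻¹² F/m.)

A = π(4.68 cm)² = 6.88×10⁻³ m².
C = κε₀A/d = 6.50 × 8.85×10⁻¹² × 6.88×10⁻³ / 1.14×10⁻³ = 3.47×10⁻¹⁰ F.
σ = Q/A = CV/A = 3.47×10⁻¹⁰ × 2.56 / 6.88×10⁻³ = 1.29×10⁻⁷ C/m².

σ ≈ 129 nC/m²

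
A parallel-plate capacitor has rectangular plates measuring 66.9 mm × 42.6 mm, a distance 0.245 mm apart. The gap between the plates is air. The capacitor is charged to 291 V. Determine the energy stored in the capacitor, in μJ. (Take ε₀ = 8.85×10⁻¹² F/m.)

U ≈ 4.36 μJ

A = 66.9 × 42.6 mm² = 2.85×10⁻³ m².
C = ε₀A/d = 8.85×10⁻¹² × 2.85×10⁻³ / 2.45×10⁻⁴ = 1.03×10⁻¹⁰ F.
U = ½CV² = ½ × 1.03×10⁻¹⁰ × (291)² = 4.36×10⁻⁶ J.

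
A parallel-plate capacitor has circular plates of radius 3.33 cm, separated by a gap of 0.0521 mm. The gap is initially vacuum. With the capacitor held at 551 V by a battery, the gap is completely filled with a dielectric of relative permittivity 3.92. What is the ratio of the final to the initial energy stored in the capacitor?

Battery connected ⇒ V is held fixed.
C₂ = 3.92 C₁ and U = ½CV², so U₂/U₁ = C₂/C₁ = 3.92.

U₂/U₁ ≈ 3.92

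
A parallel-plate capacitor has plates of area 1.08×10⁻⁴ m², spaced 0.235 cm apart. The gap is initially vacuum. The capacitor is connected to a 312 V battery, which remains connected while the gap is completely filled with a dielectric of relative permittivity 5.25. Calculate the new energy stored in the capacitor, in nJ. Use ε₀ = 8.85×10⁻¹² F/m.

U ≈ 104 nJ

Initially C₁ = ε₀A/d = 8.85×10⁻¹² × 1.08×10⁻⁴ / 2.35×10⁻³ = 4.07×10⁻¹³ F.
U₁ = 1.98×10⁻⁸ J.
Battery connected ⇒ V is held fixed. C₂ = 5.25 C₁ and U = ½CV², so U₂/U₁ = C₂/C₁ = 5.25.
U₂ = 5.25 × 1.98×10⁻⁸ = 1.04×10⁻⁷ J.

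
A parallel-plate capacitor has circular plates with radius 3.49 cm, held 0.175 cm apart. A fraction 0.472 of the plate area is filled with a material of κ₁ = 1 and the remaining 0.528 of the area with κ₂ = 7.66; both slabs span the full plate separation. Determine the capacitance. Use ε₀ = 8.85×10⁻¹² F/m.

A = π(3.49 cm)² = 3.83×10⁻³ m².
Side-by-side slabs ⇒ two capacitors in parallel, each spanning the full gap.
C₁ = κ₁ε₀A₁/d = 1.00 × 8.85×10⁻¹² × 1.81×10⁻³ / 1.75×10⁻³ = 9.13×10⁻¹² F.
C₂ = κ₂ε₀A₂/d = 7.66 × 8.85×10⁻¹² × 2.02×10⁻³ / 1.75×10⁻³ = 7.83×10⁻¹¹ F.
C = C₁ + C₂ = 8.74×10⁻¹¹ F.

C ≈ 87.4 pF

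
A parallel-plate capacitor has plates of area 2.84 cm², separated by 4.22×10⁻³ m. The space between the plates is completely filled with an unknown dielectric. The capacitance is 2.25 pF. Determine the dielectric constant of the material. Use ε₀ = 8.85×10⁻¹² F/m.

A = 2.84 cm² = 2.84×10⁻⁴ m².
κ = Cd/(ε₀A) = 2.25×10⁻¹² × 4.22×10⁻³ / (8.85×10⁻¹² × 2.84×10⁻⁴) = 3.78.

3.78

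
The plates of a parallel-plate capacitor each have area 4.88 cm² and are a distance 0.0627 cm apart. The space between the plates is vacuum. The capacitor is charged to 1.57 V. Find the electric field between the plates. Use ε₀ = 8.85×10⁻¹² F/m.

E = V/d = 1.57 / 6.27×10⁻⁴ = 2.50×10³ V/m.

2.50 V/mm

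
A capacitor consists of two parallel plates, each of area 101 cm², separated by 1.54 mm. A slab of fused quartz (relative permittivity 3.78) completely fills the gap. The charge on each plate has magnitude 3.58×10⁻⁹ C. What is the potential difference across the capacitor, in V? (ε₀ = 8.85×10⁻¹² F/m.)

A = 101 cm² = 1.01×10⁻² m².
C = κε₀A/d = 3.78 × 8.85×10⁻¹² × 1.01×10⁻² / 1.54×10⁻³ = 2.19×10⁻¹⁰ F.
V = Q/C = 3.58×10⁻⁹ / 2.19×10⁻¹⁰ = 16.3 V.

16.3 V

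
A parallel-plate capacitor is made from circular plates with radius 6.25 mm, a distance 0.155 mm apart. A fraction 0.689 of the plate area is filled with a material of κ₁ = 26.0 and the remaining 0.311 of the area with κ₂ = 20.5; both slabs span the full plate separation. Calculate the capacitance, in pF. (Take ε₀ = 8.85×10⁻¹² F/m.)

A = π(6.25 mm)² = 1.23×10⁻⁴ m².
Side-by-side slabs ⇒ two capacitors in parallel, each spanning the full gap.
C₁ = κ₁ε₀A₁/d = 26.0 × 8.85×10⁻¹² × 8.46×10⁻⁵ / 1.55×10⁻⁴ = 1.26×10⁻¹⁰ F.
C₂ = κ₂ε₀A₂/d = 20.5 × 8.85×10⁻¹² × 3.82×10⁻⁵ / 1.55×10⁻⁴ = 4.47×10⁻¹¹ F.
C = C₁ + C₂ = 1.70×10⁻¹⁰ F.

170 pF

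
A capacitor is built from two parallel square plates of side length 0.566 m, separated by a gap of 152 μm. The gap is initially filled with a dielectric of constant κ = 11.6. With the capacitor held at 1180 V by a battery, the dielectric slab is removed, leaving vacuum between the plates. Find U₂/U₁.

0.0862

Battery connected ⇒ V is held fixed.
C₂ = 0.0862 C₁ and U = ½CV², so U₂/U₁ = C₂/C₁ = 0.0862.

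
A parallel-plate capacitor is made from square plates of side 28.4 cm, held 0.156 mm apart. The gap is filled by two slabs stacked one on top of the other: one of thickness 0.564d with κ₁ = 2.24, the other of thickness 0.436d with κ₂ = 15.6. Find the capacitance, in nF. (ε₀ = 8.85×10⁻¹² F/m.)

A = (28.4 cm)² = 8.07×10⁻² m².
Stacked slabs ⇒ two capacitors in series, each with the full plate area.
C₁ = κ₁ε₀A/d₁ = 2.24 × 8.85×10⁻¹² × 8.07×10⁻² / 8.80×10⁻⁵ = 1.82×10⁻⁸ F.
C₂ = κ₂ε₀A/d₂ = 15.6 × 8.85×10⁻¹² × 8.07×10⁻² / 6.80×10⁻⁵ = 1.64×10⁻⁷ F.
C = (1/C₁ + 1/C₂)⁻¹ = 1.64×10⁻⁸ F.

16.4 nF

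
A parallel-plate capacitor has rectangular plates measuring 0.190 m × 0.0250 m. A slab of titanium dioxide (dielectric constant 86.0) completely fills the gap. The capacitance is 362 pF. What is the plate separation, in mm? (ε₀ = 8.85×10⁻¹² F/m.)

A = 0.190 × 0.0250 m² = 4.75×10⁻³ m².
d = κε₀A/C = 86.0 × 8.85×10⁻¹² × 4.75×10⁻³ / 3.62×10⁻¹⁰ = 9.99×10⁻³ m.

d ≈ 9.99 mm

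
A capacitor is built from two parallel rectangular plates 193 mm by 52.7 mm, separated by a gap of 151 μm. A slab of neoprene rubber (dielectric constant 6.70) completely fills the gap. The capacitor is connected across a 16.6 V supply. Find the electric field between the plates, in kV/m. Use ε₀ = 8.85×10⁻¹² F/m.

E ≈ 110 kV/m

E = V/d = 16.6 / 1.51×10⁻⁴ = 1.10×10⁵ V/m.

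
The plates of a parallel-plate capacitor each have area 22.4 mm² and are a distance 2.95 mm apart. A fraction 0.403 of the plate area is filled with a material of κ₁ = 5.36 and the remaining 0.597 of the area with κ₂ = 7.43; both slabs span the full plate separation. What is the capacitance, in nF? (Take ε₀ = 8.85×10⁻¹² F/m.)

A = 22.4 mm² = 2.24×10⁻⁵ m².
Side-by-side slabs ⇒ two capacitors in parallel, each spanning the full gap.
C₁ = κ₁ε₀A₁/d = 5.36 × 8.85×10⁻¹² × 9.03×10⁻⁶ / 2.95×10⁻³ = 1.45×10⁻¹³ F.
C₂ = κ₂ε₀A₂/d = 7.43 × 8.85×10⁻¹² × 1.34×10⁻⁵ / 2.95×10⁻³ = 2.98×10⁻¹³ F.
C = C₁ + C₂ = 4.43×10⁻¹³ F.

4.43×10⁻⁴ nF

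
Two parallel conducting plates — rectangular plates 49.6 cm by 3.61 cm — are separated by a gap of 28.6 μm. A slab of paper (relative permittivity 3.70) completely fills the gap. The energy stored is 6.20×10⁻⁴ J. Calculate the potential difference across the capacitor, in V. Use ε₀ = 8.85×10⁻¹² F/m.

V ≈ 246 V

A = 49.6 × 3.61 cm² = 1.79×10⁻² m².
C = κε₀A/d = 3.70 × 8.85×10⁻¹² × 1.79×10⁻² / 2.86×10⁻⁵ = 2.05×10⁻⁸ F.
V = √(2U/C) = √(2 × 6.20×10⁻⁴ / 2.05×10⁻⁸) = 2.46×10² V.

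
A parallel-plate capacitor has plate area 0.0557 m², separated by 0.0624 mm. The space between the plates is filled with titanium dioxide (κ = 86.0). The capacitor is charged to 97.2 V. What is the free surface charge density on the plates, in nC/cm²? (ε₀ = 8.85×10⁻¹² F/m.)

119 nC/cm²

C = κε₀A/d = 86.0 × 8.85×10⁻¹² × 5.57×10⁻² / 6.24×10⁻⁵ = 6.79×10⁻⁷ F.
σ = Q/A = CV/A = 6.79×10⁻⁷ × 97.2 / 5.57×10⁻² = 1.19×10⁻³ C/m².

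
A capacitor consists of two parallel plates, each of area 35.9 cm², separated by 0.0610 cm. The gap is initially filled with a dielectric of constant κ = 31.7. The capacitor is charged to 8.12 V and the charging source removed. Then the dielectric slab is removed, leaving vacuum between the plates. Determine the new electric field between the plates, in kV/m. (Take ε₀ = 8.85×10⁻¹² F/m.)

E ≈ 422 kV/m

A = 35.9 cm² = 3.59×10⁻³ m².
Initially C₁ = κε₀A/d = 31.7 × 8.85×10⁻¹² × 3.59×10⁻³ / 6.10×10⁻⁴ = 1.65×10⁻⁹ F.
E₁ = 1.33×10⁴ V/m.
Isolated ⇒ Q is held fixed. V₂ = Q/C₂ = V₁/0.0315; E = V/d, so E₂/E₁ = (V₂/V₁)(d₁/d₂) = 31.7.
E₂ = 31.7 × 1.33×10⁴ = 4.22×10⁵ V/m.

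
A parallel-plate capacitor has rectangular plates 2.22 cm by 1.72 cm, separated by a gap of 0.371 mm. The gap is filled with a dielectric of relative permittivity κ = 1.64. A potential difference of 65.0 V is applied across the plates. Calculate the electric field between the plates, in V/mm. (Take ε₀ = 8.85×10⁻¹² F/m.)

E = V/d = 65.0 / 3.71×10⁻⁴ = 1.75×10⁵ V/m.

E ≈ 175 V/mm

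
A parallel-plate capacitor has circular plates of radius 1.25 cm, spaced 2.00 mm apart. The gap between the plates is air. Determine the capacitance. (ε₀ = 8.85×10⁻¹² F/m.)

C ≈ 2.17 pF

A = π(1.25 cm)² = 4.91×10⁻⁴ m².
C = ε₀A/d = 8.85×10⁻¹² × 4.91×10⁻⁴ / 2.00×10⁻³ = 2.17×10⁻¹² F.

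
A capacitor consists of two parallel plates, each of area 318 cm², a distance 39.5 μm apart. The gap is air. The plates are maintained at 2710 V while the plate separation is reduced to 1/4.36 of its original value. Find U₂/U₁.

U₂/U₁ ≈ 4.36

Battery connected ⇒ V is held fixed.
C₂ = 4.36 C₁ and U = ½CV², so U₂/U₁ = C₂/C₁ = 4.36.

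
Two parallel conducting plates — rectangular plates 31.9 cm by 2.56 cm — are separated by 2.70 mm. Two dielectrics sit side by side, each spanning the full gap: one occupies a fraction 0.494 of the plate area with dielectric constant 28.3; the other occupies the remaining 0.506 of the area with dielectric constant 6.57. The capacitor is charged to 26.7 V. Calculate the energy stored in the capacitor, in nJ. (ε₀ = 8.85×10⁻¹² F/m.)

A = 31.9 × 2.56 cm² = 8.17×10⁻³ m².
Side-by-side slabs ⇒ two capacitors in parallel, each spanning the full gap.
C₁ = κ₁ε₀A₁/d = 28.3 × 8.85×10⁻¹² × 4.03×10⁻³ / 2.70×10⁻³ = 3.74×10⁻¹⁰ F.
C₂ = κ₂ε₀A₂/d = 6.57 × 8.85×10⁻¹² × 4.13×10⁻³ / 2.70×10⁻³ = 8.90×10⁻¹¹ F.
C = C₁ + C₂ = 4.63×10⁻¹⁰ F.
U = ½CV² = ½ × 4.63×10⁻¹⁰ × (26.7)² = 1.65×10⁻⁷ J.

165 nJ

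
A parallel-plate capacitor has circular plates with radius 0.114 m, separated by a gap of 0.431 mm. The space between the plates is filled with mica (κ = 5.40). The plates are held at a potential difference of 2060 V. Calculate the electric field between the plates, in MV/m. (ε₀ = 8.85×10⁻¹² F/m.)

E ≈ 4.78 MV/m

E = V/d = 2060 / 4.31×10⁻⁴ = 4.78×10⁶ V/m.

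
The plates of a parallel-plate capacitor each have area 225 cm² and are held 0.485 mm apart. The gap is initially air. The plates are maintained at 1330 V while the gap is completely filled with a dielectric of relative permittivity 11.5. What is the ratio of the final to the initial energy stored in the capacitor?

11.5

Battery connected ⇒ V is held fixed.
C₂ = 11.5 C₁ and U = ½CV², so U₂/U₁ = C₂/C₁ = 11.5.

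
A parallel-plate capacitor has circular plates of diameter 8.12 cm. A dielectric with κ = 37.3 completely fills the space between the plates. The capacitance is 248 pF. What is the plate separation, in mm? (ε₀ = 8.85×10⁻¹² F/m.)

d ≈ 6.89 mm

A = π(8.12/2 cm)² = 5.18×10⁻³ m².
d = κε₀A/C = 37.3 × 8.85×10⁻¹² × 5.18×10⁻³ / 2.48×10⁻¹⁰ = 6.89×10⁻³ m.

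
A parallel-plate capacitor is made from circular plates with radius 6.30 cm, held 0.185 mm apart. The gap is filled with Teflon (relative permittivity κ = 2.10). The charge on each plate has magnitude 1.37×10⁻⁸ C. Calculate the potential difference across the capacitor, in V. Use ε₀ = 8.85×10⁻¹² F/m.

V ≈ 10.9 V

A = π(6.30 cm)² = 1.25×10⁻² m².
C = κε₀A/d = 2.10 × 8.85×10⁻¹² × 1.25×10⁻² / 1.85×10⁻⁴ = 1.25×10⁻⁹ F.
V = Q/C = 1.37×10⁻⁸ / 1.25×10⁻⁹ = 10.9 V.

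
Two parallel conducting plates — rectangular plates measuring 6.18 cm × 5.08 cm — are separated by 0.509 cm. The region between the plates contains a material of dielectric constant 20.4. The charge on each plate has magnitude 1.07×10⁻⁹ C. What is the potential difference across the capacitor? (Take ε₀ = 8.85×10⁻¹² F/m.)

A = 6.18 × 5.08 cm² = 3.14×10⁻³ m².
C = κε₀A/d = 20.4 × 8.85×10⁻¹² × 3.14×10⁻³ / 5.09×10⁻³ = 1.11×10⁻¹⁰ F.
V = Q/C = 1.07×10⁻⁹ / 1.11×10⁻¹⁰ = 9.61 V.

9.61 V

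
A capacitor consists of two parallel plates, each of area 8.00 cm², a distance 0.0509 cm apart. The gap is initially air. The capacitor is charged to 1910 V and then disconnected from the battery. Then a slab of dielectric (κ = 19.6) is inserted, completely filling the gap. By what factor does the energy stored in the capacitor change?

Isolated ⇒ Q is held fixed.
C₂ = 19.6 C₁ and U = Q²/(2C), so U₂/U₁ = C₁/C₂ = 0.0510.

U₂/U₁ ≈ 0.0510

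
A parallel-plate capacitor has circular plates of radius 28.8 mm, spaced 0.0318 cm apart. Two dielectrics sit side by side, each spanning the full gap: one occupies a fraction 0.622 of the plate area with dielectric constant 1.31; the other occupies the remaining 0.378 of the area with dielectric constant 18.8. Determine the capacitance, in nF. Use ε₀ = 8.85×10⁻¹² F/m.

0.574 nF

A = π(28.8 mm)² = 2.61×10⁻³ m².
Side-by-side slabs ⇒ two capacitors in parallel, each spanning the full gap.
C₁ = κ₁ε₀A₁/d = 1.31 × 8.85×10⁻¹² × 1.62×10⁻³ / 3.18×10⁻⁴ = 5.91×10⁻¹¹ F.
C₂ = κ₂ε₀A₂/d = 18.8 × 8.85×10⁻¹² × 9.85×10⁻⁴ / 3.18×10⁻⁴ = 5.15×10⁻¹⁰ F.
C = C₁ + C₂ = 5.74×10⁻¹⁰ F.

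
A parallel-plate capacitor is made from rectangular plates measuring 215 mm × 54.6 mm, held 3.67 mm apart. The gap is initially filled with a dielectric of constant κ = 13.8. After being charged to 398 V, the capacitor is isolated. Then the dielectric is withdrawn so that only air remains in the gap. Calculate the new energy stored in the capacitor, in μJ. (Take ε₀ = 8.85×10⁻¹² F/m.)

A = 215 × 54.6 mm² = 1.17×10⁻² m².
Initially C₁ = κε₀A/d = 13.8 × 8.85×10⁻¹² × 1.17×10⁻² / 3.67×10⁻³ = 3.91×10⁻¹⁰ F.
U₁ = 3.09×10⁻⁵ J.
Isolated ⇒ Q is held fixed. C₂ = 0.0725 C₁ and U = Q²/(2C), so U₂/U₁ = C₁/C₂ = 13.8.
U₂ = 13.8 × 3.09×10⁻⁵ = 4.27×10⁻⁴ J.

U ≈ 427 μJ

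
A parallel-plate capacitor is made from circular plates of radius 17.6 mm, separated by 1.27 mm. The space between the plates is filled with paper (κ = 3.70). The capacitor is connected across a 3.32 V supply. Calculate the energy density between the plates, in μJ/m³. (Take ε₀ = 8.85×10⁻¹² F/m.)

u ≈ 112 μJ/m³

E = V/d = 3.32 / 1.27×10⁻³ = 2.61×10³ V/m.
u = ½κε₀E² = ½ × 3.70 × 8.85×10⁻¹² × (2.61×10³)² = 1.12×10⁻⁴ J/m³.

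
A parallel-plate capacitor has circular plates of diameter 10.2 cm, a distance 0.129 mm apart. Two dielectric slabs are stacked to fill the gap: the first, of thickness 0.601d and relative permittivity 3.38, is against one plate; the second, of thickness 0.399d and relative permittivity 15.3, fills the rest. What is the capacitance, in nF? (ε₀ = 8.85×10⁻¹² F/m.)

A = π(10.2/2 cm)² = 8.17×10⁻³ m².
Stacked slabs ⇒ two capacitors in series, each with the full plate area.
C₁ = κ₁ε₀A/d₁ = 3.38 × 8.85×10⁻¹² × 8.17×10⁻³ / 7.75×10⁻⁵ = 3.15×10⁻⁹ F.
C₂ = κ₂ε₀A/d₂ = 15.3 × 8.85×10⁻¹² × 8.17×10⁻³ / 5.15×10⁻⁵ = 2.15×10⁻⁸ F.
C = (1/C₁ + 1/C₂)⁻¹ = 2.75×10⁻⁹ F.

2.75 nF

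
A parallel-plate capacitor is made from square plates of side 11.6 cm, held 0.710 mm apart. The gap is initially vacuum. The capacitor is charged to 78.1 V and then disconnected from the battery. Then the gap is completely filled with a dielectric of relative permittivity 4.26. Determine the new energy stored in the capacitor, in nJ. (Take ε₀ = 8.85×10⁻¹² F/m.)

A = (11.6 cm)² = 1.35×10⁻² m².
Initially C₁ = ε₀A/d = 8.85×10⁻¹² × 1.35×10⁻² / 7.10×10⁻⁴ = 1.68×10⁻¹⁰ F.
U₁ = 5.12×10⁻⁷ J.
Isolated ⇒ Q is held fixed. C₂ = 4.26 C₁ and U = Q²/(2C), so U₂/U₁ = C₁/C₂ = 0.235.
U₂ = 0.235 × 5.12×10⁻⁷ = 1.20×10⁻⁷ J.

U ≈ 120 nJ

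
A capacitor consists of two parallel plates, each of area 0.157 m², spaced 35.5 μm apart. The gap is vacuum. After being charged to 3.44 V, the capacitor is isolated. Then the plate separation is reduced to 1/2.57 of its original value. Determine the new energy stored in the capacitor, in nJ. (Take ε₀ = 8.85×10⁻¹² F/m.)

Initially C₁ = ε₀A/d = 8.85×10⁻¹² × 0.157 / 3.55×10⁻⁵ = 3.91×10⁻⁸ F.
U₁ = 2.32×10⁻⁷ J.
Isolated ⇒ Q is held fixed. C₂ = 2.57 C₁ and U = Q²/(2C), so U₂/U₁ = C₁/C₂ = 0.389.
U₂ = 0.389 × 2.32×10⁻⁷ = 9.01×10⁻⁸ J.

U ≈ 90.1 nJ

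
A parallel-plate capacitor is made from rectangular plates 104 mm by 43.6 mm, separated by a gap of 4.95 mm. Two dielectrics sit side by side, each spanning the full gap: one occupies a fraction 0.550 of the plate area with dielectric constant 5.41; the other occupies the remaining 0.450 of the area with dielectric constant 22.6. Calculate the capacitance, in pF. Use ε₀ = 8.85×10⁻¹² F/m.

107 pF

A = 104 × 43.6 mm² = 4.53×10⁻³ m².
Side-by-side slabs ⇒ two capacitors in parallel, each spanning the full gap.
C₁ = κ₁ε₀A₁/d = 5.41 × 8.85×10⁻¹² × 2.49×10⁻³ / 4.95×10⁻³ = 2.41×10⁻¹¹ F.
C₂ = κ₂ε₀A₂/d = 22.6 × 8.85×10⁻¹² × 2.04×10⁻³ / 4.95×10⁻³ = 8.24×10⁻¹¹ F.
C = C₁ + C₂ = 1.07×10⁻¹⁰ F.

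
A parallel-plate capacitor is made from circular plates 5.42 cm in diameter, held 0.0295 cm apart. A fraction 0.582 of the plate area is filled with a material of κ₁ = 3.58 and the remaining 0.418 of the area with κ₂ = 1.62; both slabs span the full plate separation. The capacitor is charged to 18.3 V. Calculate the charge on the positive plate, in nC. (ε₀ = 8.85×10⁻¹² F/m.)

A = π(5.42/2 cm)² = 2.31×10⁻³ m².
Side-by-side slabs ⇒ two capacitors in parallel, each spanning the full gap.
C₁ = κ₁ε₀A₁/d = 3.58 × 8.85×10⁻¹² × 1.34×10⁻³ / 2.95×10⁻⁴ = 1.44×10⁻¹⁰ F.
C₂ = κ₂ε₀A₂/d = 1.62 × 8.85×10⁻¹² × 9.64×10⁻⁴ / 2.95×10⁻⁴ = 4.69×10⁻¹¹ F.
C = C₁ + C₂ = 1.91×10⁻¹⁰ F.
Q = CV = 1.91×10⁻¹⁰ × 18.3 = 3.50×10⁻⁹ C.

3.50 nC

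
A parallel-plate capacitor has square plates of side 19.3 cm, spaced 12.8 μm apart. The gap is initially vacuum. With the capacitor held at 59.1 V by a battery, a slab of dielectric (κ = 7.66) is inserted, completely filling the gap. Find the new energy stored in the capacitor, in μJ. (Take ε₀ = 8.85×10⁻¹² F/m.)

A = (19.3 cm)² = 3.72×10⁻² m².
Initially C₁ = ε₀A/d = 8.85×10⁻¹² × 3.72×10⁻² / 1.28×10⁻⁵ = 2.58×10⁻⁸ F.
U₁ = 4.50×10⁻⁵ J.
Battery connected ⇒ V is held fixed. C₂ = 7.66 C₁ and U = ½CV², so U₂/U₁ = C₂/C₁ = 7.66.
U₂ = 7.66 × 4.50×10⁻⁵ = 3.45×10⁻⁴ J.

U ≈ 345 μJ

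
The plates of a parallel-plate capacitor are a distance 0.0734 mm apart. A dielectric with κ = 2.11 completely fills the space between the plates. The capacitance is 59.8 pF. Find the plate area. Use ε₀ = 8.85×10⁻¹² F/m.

A = Cd/(κε₀) = 5.98×10⁻¹¹ × 7.34×10⁻⁵ / (2.11 × 8.85×10⁻¹²) = 2.35×10⁻⁴ m².

2.35 cm²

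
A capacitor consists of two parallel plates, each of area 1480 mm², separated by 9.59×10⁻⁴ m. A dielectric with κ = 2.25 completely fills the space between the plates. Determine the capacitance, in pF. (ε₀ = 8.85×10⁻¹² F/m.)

C ≈ 30.7 pF

A = 1480 mm² = 1.48×10⁻³ m².
C = κε₀A/d = 2.25 × 8.85×10⁻¹² × 1.48×10⁻³ / 9.59×10⁻⁴ = 3.07×10⁻¹¹ F.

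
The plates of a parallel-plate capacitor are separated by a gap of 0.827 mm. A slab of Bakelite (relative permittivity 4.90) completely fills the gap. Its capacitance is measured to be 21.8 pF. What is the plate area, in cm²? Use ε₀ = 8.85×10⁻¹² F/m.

A ≈ 4.16 cm²

A = Cd/(κε₀) = 2.18×10⁻¹¹ × 8.27×10⁻⁴ / (4.90 × 8.85×10⁻¹²) = 4.16×10⁻⁴ m².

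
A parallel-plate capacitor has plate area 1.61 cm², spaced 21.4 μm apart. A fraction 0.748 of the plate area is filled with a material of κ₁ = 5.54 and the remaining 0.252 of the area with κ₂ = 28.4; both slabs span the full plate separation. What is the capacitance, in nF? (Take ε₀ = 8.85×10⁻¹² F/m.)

0.752 nF

A = 1.61 cm² = 1.61×10⁻⁴ m².
Side-by-side slabs ⇒ two capacitors in parallel, each spanning the full gap.
C₁ = κ₁ε₀A₁/d = 5.54 × 8.85×10⁻¹² × 1.20×10⁻⁴ / 2.14×10⁻⁵ = 2.76×10⁻¹⁰ F.
C₂ = κ₂ε₀A₂/d = 28.4 × 8.85×10⁻¹² × 4.06×10⁻⁵ / 2.14×10⁻⁵ = 4.77×10⁻¹⁰ F.
C = C₁ + C₂ = 7.52×10⁻¹⁰ F.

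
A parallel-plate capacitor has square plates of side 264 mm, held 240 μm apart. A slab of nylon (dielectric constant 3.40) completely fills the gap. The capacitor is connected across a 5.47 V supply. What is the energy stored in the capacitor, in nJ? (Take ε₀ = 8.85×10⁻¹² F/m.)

U ≈ 131 nJ

A = (264 mm)² = 6.97×10⁻² m².
C = κε₀A/d = 3.40 × 8.85×10⁻¹² × 6.97×10⁻² / 2.40×10⁻⁴ = 8.74×10⁻⁹ F.
U = ½CV² = ½ × 8.74×10⁻⁹ × (5.47)² = 1.31×10⁻⁷ J.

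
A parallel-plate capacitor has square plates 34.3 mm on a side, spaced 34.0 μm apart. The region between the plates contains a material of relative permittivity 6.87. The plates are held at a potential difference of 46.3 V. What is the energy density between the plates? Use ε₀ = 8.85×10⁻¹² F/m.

56.4 J/m³

E = V/d = 46.3 / 3.40×10⁻⁵ = 1.36×10⁶ V/m.
u = ½κε₀E² = ½ × 6.87 × 8.85×10⁻¹² × (1.36×10⁶)² = 56.4 J/m³.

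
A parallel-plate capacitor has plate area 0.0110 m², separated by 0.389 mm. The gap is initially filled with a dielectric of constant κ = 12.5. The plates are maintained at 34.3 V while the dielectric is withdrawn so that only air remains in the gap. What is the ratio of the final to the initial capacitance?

C = κε₀A/d scales with κ, so C₂/C₁ = 1/κ = 1/12.5 = 0.0800.

C₂/C₁ ≈ 0.0800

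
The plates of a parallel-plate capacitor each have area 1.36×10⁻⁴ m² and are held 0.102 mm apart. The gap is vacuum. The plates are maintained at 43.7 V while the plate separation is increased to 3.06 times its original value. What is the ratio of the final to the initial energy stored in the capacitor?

U₂/U₁ ≈ 0.327

Battery connected ⇒ V is held fixed.
C₂ = 0.327 C₁ and U = ½CV², so U₂/U₁ = C₂/C₁ = 0.327.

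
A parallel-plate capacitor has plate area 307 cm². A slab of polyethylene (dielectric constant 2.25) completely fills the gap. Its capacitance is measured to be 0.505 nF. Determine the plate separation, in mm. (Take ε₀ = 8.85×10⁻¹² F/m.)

A = 307 cm² = 3.07×10⁻² m².
d = κε₀A/C = 2.25 × 8.85×10⁻¹² × 3.07×10⁻² / 5.05×10⁻¹⁰ = 1.21×10⁻³ m.

d ≈ 1.21 mm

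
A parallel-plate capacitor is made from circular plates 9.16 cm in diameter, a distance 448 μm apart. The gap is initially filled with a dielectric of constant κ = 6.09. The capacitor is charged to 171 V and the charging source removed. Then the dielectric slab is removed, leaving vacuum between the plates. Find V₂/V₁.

Isolated ⇒ Q is held fixed.
C₂ = 0.164 C₁ and V = Q/C, so V₂/V₁ = C₁/C₂ = 6.09.

V₂/V₁ ≈ 6.09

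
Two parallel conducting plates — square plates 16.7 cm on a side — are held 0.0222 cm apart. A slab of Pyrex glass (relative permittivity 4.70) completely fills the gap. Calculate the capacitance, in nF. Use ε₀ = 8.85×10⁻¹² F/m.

C ≈ 5.23 nF

A = (16.7 cm)² = 2.79×10⁻² m².
C = κε₀A/d = 4.70 × 8.85×10⁻¹² × 2.79×10⁻² / 2.22×10⁻⁴ = 5.23×10⁻⁹ F.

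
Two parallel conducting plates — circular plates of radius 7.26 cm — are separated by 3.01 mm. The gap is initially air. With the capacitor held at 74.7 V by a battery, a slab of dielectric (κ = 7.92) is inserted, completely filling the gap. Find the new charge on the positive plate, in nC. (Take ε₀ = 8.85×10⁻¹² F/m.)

A = π(7.26 cm)² = 1.66×10⁻² m².
Initially C₁ = ε₀A/d = 8.85×10⁻¹² × 1.66×10⁻² / 3.01×10⁻³ = 4.87×10⁻¹¹ F.
Q₁ = 3.64×10⁻⁹ C.
Battery connected ⇒ V is held fixed. C₂ = 7.92 C₁ and Q = CV, so Q₂/Q₁ = C₂/C₁ = 7.92.
Q₂ = 7.92 × 3.64×10⁻⁹ = 2.88×10⁻⁸ C.

28.8 nC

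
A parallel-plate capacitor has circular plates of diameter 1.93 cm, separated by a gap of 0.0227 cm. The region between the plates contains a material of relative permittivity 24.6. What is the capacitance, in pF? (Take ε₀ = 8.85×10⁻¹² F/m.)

A = π(1.93/2 cm)² = 2.93×10⁻⁴ m².
C = κε₀A/d = 24.6 × 8.85×10⁻¹² × 2.93×10⁻⁴ / 2.27×10⁻⁴ = 2.81×10⁻¹⁰ F.

C ≈ 281 pF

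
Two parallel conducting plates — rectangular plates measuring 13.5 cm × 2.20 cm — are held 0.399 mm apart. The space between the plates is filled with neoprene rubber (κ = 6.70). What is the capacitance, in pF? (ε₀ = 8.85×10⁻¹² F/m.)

A = 13.5 × 2.20 cm² = 2.97×10⁻³ m².
C = κε₀A/d = 6.70 × 8.85×10⁻¹² × 2.97×10⁻³ / 3.99×10⁻⁴ = 4.41×10⁻¹⁰ F.

441 pF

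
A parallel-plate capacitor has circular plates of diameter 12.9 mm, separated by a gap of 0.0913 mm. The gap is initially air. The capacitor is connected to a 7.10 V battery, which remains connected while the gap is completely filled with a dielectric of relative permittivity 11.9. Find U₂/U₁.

U₂/U₁ ≈ 11.9

Battery connected ⇒ V is held fixed.
C₂ = 11.9 C₁ and U = ½CV², so U₂/U₁ = C₂/C₁ = 11.9.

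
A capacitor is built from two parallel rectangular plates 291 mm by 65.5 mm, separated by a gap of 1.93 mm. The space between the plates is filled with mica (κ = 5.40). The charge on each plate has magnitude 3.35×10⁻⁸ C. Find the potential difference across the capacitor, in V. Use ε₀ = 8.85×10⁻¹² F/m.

71.0 V

A = 291 × 65.5 mm² = 1.91×10⁻² m².
C = κε₀A/d = 5.40 × 8.85×10⁻¹² × 1.91×10⁻² / 1.93×10⁻³ = 4.72×10⁻¹⁰ F.
V = Q/C = 3.35×10⁻⁸ / 4.72×10⁻¹⁰ = 71.0 V.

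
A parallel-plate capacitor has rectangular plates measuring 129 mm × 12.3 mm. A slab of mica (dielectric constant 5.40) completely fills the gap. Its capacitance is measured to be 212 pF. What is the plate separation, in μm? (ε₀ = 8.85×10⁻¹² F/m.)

d ≈ 358 μm

A = 129 × 12.3 mm² = 1.59×10⁻³ m².
d = κε₀A/C = 5.40 × 8.85×10⁻¹² × 1.59×10⁻³ / 2.12×10⁻¹⁰ = 3.58×10⁻⁴ m.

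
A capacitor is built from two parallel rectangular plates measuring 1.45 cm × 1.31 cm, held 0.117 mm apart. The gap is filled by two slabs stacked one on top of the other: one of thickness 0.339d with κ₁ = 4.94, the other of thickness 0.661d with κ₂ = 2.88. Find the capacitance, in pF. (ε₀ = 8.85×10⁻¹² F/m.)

A = 1.45 × 1.31 cm² = 1.90×10⁻⁴ m².
Stacked slabs ⇒ two capacitors in series, each with the full plate area.
C₁ = κ₁ε₀A/d₁ = 4.94 × 8.85×10⁻¹² × 1.90×10⁻⁴ / 3.97×10⁻⁵ = 2.09×10⁻¹⁰ F.
C₂ = κ₂ε₀A/d₂ = 2.88 × 8.85×10⁻¹² × 1.90×10⁻⁴ / 7.73×10⁻⁵ = 6.26×10⁻¹¹ F.
C = (1/C₁ + 1/C₂)⁻¹ = 4.82×10⁻¹¹ F.

C ≈ 48.2 pF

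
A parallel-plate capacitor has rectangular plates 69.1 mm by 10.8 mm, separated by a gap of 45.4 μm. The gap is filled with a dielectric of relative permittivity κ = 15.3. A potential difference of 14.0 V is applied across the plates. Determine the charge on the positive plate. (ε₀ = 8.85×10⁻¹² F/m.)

A = 69.1 × 10.8 mm² = 7.46×10⁻⁴ m².
C = κε₀A/d = 15.3 × 8.85×10⁻¹² × 7.46×10⁻⁴ / 4.54×10⁻⁵ = 2.23×10⁻⁹ F.
Q = CV = 2.23×10⁻⁹ × 14.0 = 3.12×10⁻⁸ C.

Q ≈ 31.2 nC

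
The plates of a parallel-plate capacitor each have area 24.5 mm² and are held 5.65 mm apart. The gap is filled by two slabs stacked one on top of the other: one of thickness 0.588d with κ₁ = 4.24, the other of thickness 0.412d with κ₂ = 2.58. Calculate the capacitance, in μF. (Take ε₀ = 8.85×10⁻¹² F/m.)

A = 24.5 mm² = 2.45×10⁻⁵ m².
Stacked slabs ⇒ two capacitors in series, each with the full plate area.
C₁ = κ₁ε₀A/d₁ = 4.24 × 8.85×10⁻¹² × 2.45×10⁻⁵ / 3.32×10⁻³ = 2.77×10⁻¹³ F.
C₂ = κ₂ε₀A/d₂ = 2.58 × 8.85×10⁻¹² × 2.45×10⁻⁵ / 2.33×10⁻³ = 2.40×10⁻¹³ F.
C = (1/C₁ + 1/C₂)⁻¹ = 1.29×10⁻¹³ F.

1.29×10⁻⁷ μF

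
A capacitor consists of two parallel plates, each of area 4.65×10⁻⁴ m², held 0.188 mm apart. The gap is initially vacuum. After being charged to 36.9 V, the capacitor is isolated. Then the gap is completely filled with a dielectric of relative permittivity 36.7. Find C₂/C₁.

36.7

C = κε₀A/d scales with κ, so C₂/C₁ = κ = 36.7.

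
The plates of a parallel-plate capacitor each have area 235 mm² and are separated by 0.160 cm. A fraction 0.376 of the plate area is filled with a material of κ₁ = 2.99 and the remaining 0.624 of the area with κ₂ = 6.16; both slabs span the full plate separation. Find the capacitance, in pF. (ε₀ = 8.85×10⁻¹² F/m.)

A = 235 mm² = 2.35×10⁻⁴ m².
Side-by-side slabs ⇒ two capacitors in parallel, each spanning the full gap.
C₁ = κ₁ε₀A₁/d = 2.99 × 8.85×10⁻¹² × 8.84×10⁻⁵ / 1.60×10⁻³ = 1.46×10⁻¹² F.
C₂ = κ₂ε₀A₂/d = 6.16 × 8.85×10⁻¹² × 1.47×10⁻⁴ / 1.60×10⁻³ = 5.00×10⁻¹² F.
C = C₁ + C₂ = 6.46×10⁻¹² F.

C ≈ 6.46 pF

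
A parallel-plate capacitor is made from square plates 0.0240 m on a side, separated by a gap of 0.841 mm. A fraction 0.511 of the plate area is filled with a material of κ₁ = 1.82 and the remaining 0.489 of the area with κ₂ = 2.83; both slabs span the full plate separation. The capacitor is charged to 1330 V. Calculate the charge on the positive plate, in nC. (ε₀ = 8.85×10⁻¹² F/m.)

A = (0.0240 m)² = 5.76×10⁻⁴ m².
Side-by-side slabs ⇒ two capacitors in parallel, each spanning the full gap.
C₁ = κ₁ε₀A₁/d = 1.82 × 8.85×10⁻¹² × 2.94×10⁻⁴ / 8.41×10⁻⁴ = 5.64×10⁻¹² F.
C₂ = κ₂ε₀A₂/d = 2.83 × 8.85×10⁻¹² × 2.82×10⁻⁴ / 8.41×10⁻⁴ = 8.39×10⁻¹² F.
C = C₁ + C₂ = 1.40×10⁻¹¹ F.
Q = CV = 1.40×10⁻¹¹ × 1330 = 1.87×10⁻⁸ C.

18.7 nC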